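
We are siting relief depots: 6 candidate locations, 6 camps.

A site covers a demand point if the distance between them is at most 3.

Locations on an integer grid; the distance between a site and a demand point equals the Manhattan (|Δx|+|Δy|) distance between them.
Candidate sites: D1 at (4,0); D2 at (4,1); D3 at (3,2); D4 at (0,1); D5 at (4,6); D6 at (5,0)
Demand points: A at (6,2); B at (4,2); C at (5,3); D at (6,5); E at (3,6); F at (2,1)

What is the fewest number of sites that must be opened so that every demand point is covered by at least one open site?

2

Coverage sets (demand points within 3 of each site):
  D1: {B, F}
  D2: {A, B, C, F}
  D3: {A, B, C, F}
  D4: {F}
  D5: {D, E}
  D6: {A, B, C}
No single site covers all 6 demand points.
But {D2, D5} covers everything, so the minimum is 2.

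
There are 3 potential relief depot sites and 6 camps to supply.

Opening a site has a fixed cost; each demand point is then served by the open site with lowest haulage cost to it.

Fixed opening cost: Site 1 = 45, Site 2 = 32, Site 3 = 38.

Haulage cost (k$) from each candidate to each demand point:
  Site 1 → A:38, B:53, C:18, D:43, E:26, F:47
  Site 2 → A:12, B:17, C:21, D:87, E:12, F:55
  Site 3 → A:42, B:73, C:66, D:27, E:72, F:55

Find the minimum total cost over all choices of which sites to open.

Open {Site 2, Site 3}: assign each demand point to its cheapest open site.
  A→Site 2 12, B→Site 2 17, C→Site 2 21, D→Site 3 27, E→Site 2 12, F→Site 2 55
  haulage cost 144, fixed 70 → total 214.
Compare {Site 1, Site 2}: haulage cost 149 + fixed 77 = 226.
Compare {Site 2}: haulage cost 204 + fixed 32 = 236.
Compare {Site 1, Site 2, Site 3}: haulage cost 133 + fixed 115 = 248.
All other subsets cost ≥ 226. Minimum total cost: 214.

214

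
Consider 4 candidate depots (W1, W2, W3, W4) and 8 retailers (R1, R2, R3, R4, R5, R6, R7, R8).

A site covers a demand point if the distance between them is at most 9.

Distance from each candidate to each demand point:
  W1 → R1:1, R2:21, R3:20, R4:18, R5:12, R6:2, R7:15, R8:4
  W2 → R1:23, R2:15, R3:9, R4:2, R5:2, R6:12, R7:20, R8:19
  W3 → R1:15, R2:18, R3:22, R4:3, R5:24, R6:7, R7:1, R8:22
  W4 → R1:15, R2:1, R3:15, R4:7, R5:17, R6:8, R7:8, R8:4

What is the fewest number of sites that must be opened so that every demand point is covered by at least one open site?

3

Coverage sets (demand points within 9 of each site):
  W1: {R1, R6, R8}
  W2: {R3, R4, R5}
  W3: {R4, R6, R7}
  W4: {R2, R4, R6, R7, R8}
No 2 sites suffice: every size-2 union leaves at least one demand point uncovered.
But {W1, W2, W4} covers everything, so the minimum is 3.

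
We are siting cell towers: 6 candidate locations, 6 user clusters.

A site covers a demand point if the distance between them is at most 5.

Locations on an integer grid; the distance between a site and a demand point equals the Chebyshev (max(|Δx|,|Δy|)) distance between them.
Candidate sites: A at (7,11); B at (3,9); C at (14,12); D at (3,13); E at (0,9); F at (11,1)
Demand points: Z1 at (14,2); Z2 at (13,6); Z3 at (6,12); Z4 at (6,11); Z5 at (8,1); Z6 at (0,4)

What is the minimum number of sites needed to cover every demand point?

2

Coverage sets (demand points within 5 of each site):
  A: {Z3, Z4}
  B: {Z3, Z4, Z6}
  C: {}
  D: {Z3, Z4}
  E: {Z6}
  F: {Z1, Z2, Z5}
No single site covers all 6 demand points.
But {B, F} covers everything, so the minimum is 2.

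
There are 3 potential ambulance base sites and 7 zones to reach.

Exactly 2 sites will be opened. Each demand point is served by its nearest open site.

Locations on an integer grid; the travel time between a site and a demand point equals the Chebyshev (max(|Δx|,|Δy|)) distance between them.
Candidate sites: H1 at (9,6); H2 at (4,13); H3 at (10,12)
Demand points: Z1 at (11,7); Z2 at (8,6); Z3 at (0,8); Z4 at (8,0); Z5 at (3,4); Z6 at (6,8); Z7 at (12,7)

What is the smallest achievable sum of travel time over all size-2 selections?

26

Open {H1, H2}.
  Z1→H1 2, Z2→H1 1, Z3→H2 5, Z4→H1 6, Z5→H1 6, Z6→H1 3, Z7→H1 3  ⇒ total 26.
Compare {H1, H3}: total 30.
Compare {H2, H3}: total 45.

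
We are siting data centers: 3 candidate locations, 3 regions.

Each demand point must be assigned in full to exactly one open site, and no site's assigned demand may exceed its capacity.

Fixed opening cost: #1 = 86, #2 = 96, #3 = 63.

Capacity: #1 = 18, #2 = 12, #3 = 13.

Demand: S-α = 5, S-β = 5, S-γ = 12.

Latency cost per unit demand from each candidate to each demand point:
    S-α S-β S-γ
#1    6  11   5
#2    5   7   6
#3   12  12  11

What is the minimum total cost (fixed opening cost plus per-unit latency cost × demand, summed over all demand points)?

Open {#1, #3}; cheapest assignment that respects the capacities:
  #1 (cap 18, load 17): S-α, S-γ — cost 5×6 + 12×5 = 90
  #3 (cap 13, load 5): S-β — cost 5×12 = 60
  Shipping 150, fixed 149 → total 299.
  Any other capacity-feasible assignment to {#1, #3} ships for at least 150.
Compare {#1, #2}: its best feasible assignment gives total 302.
Compare {#2, #3}: its best feasible assignment gives total 351.
Every other set of open sites that can feasibly serve all demand totals ≥ 302 even under its best assignment. Minimum: 299.

299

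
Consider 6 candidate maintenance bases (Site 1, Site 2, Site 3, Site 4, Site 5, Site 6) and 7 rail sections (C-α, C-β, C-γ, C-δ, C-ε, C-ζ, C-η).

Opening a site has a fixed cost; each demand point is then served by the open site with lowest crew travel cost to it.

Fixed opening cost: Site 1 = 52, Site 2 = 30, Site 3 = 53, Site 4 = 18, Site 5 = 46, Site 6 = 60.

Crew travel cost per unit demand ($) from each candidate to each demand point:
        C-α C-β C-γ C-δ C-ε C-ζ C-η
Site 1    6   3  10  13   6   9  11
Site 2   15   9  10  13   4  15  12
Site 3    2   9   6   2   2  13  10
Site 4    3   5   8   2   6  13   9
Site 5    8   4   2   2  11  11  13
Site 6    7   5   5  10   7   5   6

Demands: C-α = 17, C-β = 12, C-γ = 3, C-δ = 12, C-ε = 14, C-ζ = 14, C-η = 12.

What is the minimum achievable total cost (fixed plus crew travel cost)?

Open {Site 3, Site 6}: assign each demand point to its cheapest open site.
  C-α→Site 3 17×2=34, C-β→Site 6 12×5=60, C-γ→Site 6 3×5=15, C-δ→Site 3 12×2=24, C-ε→Site 3 14×2=28, C-ζ→Site 6 14×5=70, C-η→Site 6 12×6=72
  crew travel cost 303, fixed 113 → total 416.
Compare {Site 3, Site 4, Site 6}: crew travel cost 303 + fixed 131 = 434.
Compare {Site 3, Site 5, Site 6}: crew travel cost 282 + fixed 159 = 441.
Compare {Site 1, Site 3, Site 6}: crew travel cost 279 + fixed 165 = 444.
All other subsets cost ≥ 434. Minimum total cost: 416.

416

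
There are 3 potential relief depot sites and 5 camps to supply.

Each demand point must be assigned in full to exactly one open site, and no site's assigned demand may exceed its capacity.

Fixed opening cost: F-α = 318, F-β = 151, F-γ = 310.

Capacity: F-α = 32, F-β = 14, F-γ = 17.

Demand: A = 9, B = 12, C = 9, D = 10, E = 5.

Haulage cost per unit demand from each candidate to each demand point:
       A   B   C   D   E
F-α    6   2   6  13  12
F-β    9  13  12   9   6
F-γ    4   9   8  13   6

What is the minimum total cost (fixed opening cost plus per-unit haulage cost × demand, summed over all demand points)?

788

Open {F-α, F-β}; cheapest assignment that respects the capacities:
  F-α (cap 32, load 31): B, C, D — cost 12×2 + 9×6 + 10×13 = 208
  F-β (cap 14, load 14): A, E — cost 9×9 + 5×6 = 111
  Shipping 319, fixed 469 → total 788.
  Any other capacity-feasible assignment to {F-α, F-β} ships for at least 319.
Compare {F-α, F-γ}: its best feasible assignment gives total 902.
Compare {F-α, F-β, F-γ}: its best feasible assignment gives total 1013.
Every other set of open sites that can feasibly serve all demand totals ≥ 902 even under its best assignment. Minimum: 788.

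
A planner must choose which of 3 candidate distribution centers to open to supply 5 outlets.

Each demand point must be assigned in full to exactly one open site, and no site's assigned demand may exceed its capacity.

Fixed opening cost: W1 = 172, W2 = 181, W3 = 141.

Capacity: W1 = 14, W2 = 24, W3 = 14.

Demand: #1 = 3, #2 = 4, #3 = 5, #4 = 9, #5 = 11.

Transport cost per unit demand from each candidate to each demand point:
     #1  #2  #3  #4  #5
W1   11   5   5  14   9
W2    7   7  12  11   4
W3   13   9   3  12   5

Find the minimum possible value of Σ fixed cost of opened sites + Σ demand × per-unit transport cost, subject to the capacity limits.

537

Open {W2, W3}; cheapest assignment that respects the capacities:
  W2 (cap 24, load 23): #1, #4, #5 — cost 3×7 + 9×11 + 11×4 = 164
  W3 (cap 14, load 9): #2, #3 — cost 4×9 + 5×3 = 51
  Shipping 215, fixed 322 → total 537.
  Any other capacity-feasible assignment to {W2, W3} ships for at least 215.
Compare {W1, W2}: its best feasible assignment gives total 562.
Compare {W1, W2, W3}: its best feasible assignment gives total 693.
Every other set of open sites that can feasibly serve all demand totals ≥ 562 even under its best assignment. Minimum: 537.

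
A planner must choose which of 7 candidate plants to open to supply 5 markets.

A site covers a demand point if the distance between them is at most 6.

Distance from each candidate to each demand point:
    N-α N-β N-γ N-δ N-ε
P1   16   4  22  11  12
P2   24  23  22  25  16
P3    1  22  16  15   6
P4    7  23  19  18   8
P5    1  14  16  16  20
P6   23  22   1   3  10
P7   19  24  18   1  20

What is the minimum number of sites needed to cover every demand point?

3

Coverage sets (demand points within 6 of each site):
  P1: {N-β}
  P2: {}
  P3: {N-α, N-ε}
  P4: {}
  P5: {N-α}
  P6: {N-γ, N-δ}
  P7: {N-δ}
No 2 sites suffice: every size-2 union leaves at least one demand point uncovered.
But {P1, P3, P6} covers everything, so the minimum is 3.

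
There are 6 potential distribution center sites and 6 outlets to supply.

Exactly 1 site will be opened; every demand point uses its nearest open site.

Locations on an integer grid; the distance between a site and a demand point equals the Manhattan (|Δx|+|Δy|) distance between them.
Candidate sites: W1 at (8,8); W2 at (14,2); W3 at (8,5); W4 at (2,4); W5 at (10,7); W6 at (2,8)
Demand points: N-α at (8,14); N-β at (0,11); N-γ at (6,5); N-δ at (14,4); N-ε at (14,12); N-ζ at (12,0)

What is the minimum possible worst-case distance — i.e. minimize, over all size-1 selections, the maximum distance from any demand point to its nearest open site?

Open {W1}.
  Farthest demand point is N-ζ at distance 12 (to W1); all others are ≤ 12.
With {W3} the worst case is 14.
With {W5} the worst case is 14.
No size-1 selection achieves below 12.

12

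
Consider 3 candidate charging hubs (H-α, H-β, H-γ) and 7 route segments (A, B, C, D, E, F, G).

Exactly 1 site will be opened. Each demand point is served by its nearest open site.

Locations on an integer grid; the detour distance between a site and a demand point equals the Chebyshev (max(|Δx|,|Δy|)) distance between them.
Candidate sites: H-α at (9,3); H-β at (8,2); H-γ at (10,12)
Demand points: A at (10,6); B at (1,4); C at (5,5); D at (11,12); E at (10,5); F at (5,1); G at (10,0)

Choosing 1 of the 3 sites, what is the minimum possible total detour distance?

Open {H-β}.
  A→H-β 4, B→H-β 7, C→H-β 3, D→H-β 10, E→H-β 3, F→H-β 3, G→H-β 2  ⇒ total 32.
Compare {H-α}: total 33.
Compare {H-γ}: total 53.

32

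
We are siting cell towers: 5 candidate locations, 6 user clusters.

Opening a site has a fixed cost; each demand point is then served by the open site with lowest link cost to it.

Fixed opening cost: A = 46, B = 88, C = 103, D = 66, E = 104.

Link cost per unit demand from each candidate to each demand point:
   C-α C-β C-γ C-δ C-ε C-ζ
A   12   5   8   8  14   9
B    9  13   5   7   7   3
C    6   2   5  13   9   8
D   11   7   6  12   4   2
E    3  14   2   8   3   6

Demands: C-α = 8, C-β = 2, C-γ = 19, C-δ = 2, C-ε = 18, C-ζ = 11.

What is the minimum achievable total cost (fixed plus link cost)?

Open {E}: assign each demand point to its cheapest open site.
  C-α→E 8×3=24, C-β→E 2×14=28, C-γ→E 19×2=38, C-δ→E 2×8=16, C-ε→E 18×3=54, C-ζ→E 11×6=66
  link cost 226, fixed 104 → total 330.
Compare {D, E}: link cost 168 + fixed 170 = 338.
Compare {A, E}: link cost 208 + fixed 150 = 358.
Compare {A, D, E}: link cost 164 + fixed 216 = 380.
All other subsets cost ≥ 338. Minimum total cost: 330.

330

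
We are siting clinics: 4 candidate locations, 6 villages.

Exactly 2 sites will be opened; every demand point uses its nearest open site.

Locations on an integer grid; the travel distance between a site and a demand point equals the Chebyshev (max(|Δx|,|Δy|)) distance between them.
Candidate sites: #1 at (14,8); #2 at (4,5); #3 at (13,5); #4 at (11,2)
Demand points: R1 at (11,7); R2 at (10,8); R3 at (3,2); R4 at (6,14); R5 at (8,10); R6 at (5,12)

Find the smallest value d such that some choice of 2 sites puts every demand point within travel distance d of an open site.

8

Open {#1, #2}.
  Farthest demand point is R4 at travel distance 8 (to #1); all others are ≤ 8.
With {#1, #4} the worst case is 9.
With {#2, #3} the worst case is 9.
No size-2 selection achieves below 8.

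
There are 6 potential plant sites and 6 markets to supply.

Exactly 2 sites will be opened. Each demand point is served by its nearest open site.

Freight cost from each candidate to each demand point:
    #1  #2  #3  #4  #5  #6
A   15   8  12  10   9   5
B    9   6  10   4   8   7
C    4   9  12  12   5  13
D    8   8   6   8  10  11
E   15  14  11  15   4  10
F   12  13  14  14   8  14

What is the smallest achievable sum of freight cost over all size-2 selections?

Open {B, C}.
  #1→C 4, #2→B 6, #3→B 10, #4→B 4, #5→C 5, #6→B 7  ⇒ total 36.
Compare {B, D}: total 39.
Compare {B, E}: total 40.
No size-2 selection does better; minimum is 36.

36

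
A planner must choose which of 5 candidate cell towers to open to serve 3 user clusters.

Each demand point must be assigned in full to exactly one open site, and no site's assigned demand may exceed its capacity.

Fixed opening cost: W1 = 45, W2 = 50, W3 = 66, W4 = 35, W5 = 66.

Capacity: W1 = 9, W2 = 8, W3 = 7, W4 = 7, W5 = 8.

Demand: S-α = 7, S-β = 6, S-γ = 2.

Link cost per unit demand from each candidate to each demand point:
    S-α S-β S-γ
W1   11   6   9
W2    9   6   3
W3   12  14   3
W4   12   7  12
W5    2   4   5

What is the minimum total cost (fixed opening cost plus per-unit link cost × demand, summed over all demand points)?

172

Open {W2, W5}; cheapest assignment that respects the capacities:
  W2 (cap 8, load 8): S-β, S-γ — cost 6×6 + 2×3 = 42
  W5 (cap 8, load 7): S-α — cost 7×2 = 14
  Shipping 56, fixed 116 → total 172.
  Any other capacity-feasible assignment to {W2, W5} ships for at least 56.
Compare {W1, W5}: its best feasible assignment gives total 179.
Compare {W2, W4, W5}: its best feasible assignment gives total 207.
Every other set of open sites that can feasibly serve all demand totals ≥ 179 even under its best assignment. Minimum: 172.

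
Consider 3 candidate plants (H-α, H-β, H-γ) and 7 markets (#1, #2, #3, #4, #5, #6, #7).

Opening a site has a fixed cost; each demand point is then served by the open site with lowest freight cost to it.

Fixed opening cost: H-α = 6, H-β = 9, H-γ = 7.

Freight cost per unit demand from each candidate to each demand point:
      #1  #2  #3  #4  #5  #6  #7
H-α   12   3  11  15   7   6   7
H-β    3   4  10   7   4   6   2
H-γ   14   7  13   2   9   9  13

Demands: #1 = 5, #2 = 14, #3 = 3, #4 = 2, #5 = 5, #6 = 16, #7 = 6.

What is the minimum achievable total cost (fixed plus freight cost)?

Open {H-α, H-β, H-γ}: assign each demand point to its cheapest open site.
  #1→H-β 5×3=15, #2→H-α 14×3=42, #3→H-β 3×10=30, #4→H-γ 2×2=4, #5→H-β 5×4=20, #6→H-α 16×6=96, #7→H-β 6×2=12
  freight cost 219, fixed 22 → total 241.
Compare {H-α, H-β}: freight cost 229 + fixed 15 = 244.
Compare {H-β, H-γ}: freight cost 233 + fixed 16 = 249.
Compare {H-β}: freight cost 243 + fixed 9 = 252.
All other subsets cost ≥ 244. Minimum total cost: 241.

241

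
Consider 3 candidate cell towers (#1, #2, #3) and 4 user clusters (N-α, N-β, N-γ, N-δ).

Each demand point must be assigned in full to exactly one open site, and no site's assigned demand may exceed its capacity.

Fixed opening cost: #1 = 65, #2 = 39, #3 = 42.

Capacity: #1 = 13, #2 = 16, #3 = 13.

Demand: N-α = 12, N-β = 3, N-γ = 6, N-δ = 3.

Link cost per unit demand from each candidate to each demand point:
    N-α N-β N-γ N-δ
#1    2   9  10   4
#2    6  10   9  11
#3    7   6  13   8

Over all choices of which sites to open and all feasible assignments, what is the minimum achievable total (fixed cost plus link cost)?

245

Open {#1, #2}; cheapest assignment that respects the capacities:
  #1 (cap 13, load 12): N-α — cost 12×2 = 24
  #2 (cap 16, load 12): N-β, N-γ, N-δ — cost 3×10 + 6×9 + 3×11 = 117
  Shipping 141, fixed 104 → total 245.
  Any other capacity-feasible assignment to {#1, #2} ships for at least 141.
Compare {#1, #3}: its best feasible assignment gives total 251.
Compare {#1, #2, #3}: its best feasible assignment gives total 266.
Every other set of open sites that can feasibly serve all demand totals ≥ 251 even under its best assignment. Minimum: 245.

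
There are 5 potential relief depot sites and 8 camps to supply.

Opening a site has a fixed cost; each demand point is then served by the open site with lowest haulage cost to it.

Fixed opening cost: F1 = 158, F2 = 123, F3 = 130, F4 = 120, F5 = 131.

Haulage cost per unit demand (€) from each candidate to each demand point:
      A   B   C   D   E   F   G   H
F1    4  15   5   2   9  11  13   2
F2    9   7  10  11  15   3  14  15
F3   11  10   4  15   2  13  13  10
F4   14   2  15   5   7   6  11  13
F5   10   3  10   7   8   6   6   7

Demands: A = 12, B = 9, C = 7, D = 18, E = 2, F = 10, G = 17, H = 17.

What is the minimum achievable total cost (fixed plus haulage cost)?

647

Open {F1, F5}: assign each demand point to its cheapest open site.
  A→F1 12×4=48, B→F5 9×3=27, C→F1 7×5=35, D→F1 18×2=36, E→F5 2×8=16, F→F5 10×6=60, G→F5 17×6=102, H→F1 17×2=34
  haulage cost 358, fixed 289 → total 647.
Compare {F1, F4}: haulage cost 432 + fixed 278 = 710.
Compare {F1, F2, F5}: haulage cost 328 + fixed 412 = 740.
Compare {F1, F4, F5}: haulage cost 347 + fixed 409 = 756.
All other subsets cost ≥ 710. Minimum total cost: 647.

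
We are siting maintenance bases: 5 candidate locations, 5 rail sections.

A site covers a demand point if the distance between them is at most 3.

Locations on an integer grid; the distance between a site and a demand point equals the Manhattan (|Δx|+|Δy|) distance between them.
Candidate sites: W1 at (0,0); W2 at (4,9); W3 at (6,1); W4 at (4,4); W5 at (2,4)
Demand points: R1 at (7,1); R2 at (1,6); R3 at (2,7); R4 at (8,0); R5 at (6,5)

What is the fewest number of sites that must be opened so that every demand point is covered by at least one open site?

Coverage sets (demand points within 3 of each site):
  W1: {}
  W2: {}
  W3: {R1, R4}
  W4: {R5}
  W5: {R2, R3}
No 2 sites suffice: every size-2 union leaves at least one demand point uncovered.
But {W3, W4, W5} covers everything, so the minimum is 3.

3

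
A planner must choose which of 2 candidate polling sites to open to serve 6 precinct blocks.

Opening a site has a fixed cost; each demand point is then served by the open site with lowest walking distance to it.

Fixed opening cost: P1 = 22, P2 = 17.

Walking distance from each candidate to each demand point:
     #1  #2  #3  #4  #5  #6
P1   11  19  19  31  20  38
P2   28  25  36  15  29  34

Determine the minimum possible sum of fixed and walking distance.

157

Open {P1, P2}: assign each demand point to its cheapest open site.
  #1→P1 11, #2→P1 19, #3→P1 19, #4→P2 15, #5→P1 20, #6→P2 34
  walking distance 118, fixed 39 → total 157.
Compare {P1}: walking distance 138 + fixed 22 = 160.
Compare {P2}: walking distance 167 + fixed 17 = 184.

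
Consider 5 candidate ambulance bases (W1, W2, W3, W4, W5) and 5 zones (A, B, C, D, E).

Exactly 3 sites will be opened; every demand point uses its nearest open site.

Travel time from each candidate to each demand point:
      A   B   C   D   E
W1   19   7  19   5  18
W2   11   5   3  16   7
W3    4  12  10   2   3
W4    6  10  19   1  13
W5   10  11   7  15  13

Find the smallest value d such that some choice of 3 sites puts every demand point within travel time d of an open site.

Open {W1, W2, W3}.
  Farthest demand point is B at travel time 5 (to W2); all others are ≤ 5.
With {W2, W3, W4} the worst case is 5.
With {W2, W3, W5} the worst case is 5.
No size-3 selection achieves below 5.

5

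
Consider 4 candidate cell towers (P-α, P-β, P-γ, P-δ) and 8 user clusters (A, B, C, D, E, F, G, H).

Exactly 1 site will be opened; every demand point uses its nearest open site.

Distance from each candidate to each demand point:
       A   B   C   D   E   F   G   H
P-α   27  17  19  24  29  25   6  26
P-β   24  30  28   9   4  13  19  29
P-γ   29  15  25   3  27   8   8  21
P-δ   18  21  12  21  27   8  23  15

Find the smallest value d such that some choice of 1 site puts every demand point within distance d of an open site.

Open {P-δ}.
  Farthest demand point is E at distance 27 (to P-δ); all others are ≤ 27.
With {P-α} the worst case is 29.
With {P-γ} the worst case is 29.
No size-1 selection achieves below 27.

27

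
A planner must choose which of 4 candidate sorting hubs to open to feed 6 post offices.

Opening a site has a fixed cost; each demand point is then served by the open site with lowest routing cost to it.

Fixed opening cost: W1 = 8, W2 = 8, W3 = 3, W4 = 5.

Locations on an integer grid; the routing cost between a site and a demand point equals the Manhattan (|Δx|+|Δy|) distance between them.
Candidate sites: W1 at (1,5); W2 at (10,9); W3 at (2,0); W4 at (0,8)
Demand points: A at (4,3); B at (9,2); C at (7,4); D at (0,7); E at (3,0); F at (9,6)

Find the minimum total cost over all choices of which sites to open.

43

Open {W2, W3, W4}: assign each demand point to its cheapest open site.
  A→W3 5, B→W2 8, C→W2 8, D→W4 1, E→W3 1, F→W2 4
  routing cost 27, fixed 16 → total 43.
Compare {W3, W4}: routing cost 36 + fixed 8 = 44.
Compare {W1, W3}: routing cost 34 + fixed 11 = 45.
Compare {W2, W3}: routing cost 35 + fixed 11 = 46.
All other subsets cost ≥ 44. Minimum total cost: 43.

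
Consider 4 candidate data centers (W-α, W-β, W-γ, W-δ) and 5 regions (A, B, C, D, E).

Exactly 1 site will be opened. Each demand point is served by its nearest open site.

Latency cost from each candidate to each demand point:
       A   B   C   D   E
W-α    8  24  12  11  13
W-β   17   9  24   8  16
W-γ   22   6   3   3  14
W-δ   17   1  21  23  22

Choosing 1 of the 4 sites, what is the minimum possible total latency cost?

Open {W-γ}.
  A→W-γ 22, B→W-γ 6, C→W-γ 3, D→W-γ 3, E→W-γ 14  ⇒ total 48.
Compare {W-α}: total 68.
Compare {W-β}: total 74.
No size-1 selection does better; minimum is 48.

48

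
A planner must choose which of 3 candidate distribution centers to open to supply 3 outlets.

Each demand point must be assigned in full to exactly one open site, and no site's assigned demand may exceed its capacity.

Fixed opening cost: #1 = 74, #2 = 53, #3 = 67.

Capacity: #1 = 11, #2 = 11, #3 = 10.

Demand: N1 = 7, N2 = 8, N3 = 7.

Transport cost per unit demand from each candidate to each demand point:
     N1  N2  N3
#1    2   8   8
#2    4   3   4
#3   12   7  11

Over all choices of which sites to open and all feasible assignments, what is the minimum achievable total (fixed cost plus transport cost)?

Open {#1, #2, #3}; cheapest assignment that respects the capacities:
  #1 (cap 11, load 7): N1 — cost 7×2 = 14
  #2 (cap 11, load 7): N3 — cost 7×4 = 28
  #3 (cap 10, load 8): N2 — cost 8×7 = 56
  Shipping 98, fixed 194 → total 292.
  Any other capacity-feasible assignment to {#1, #2, #3} ships for at least 98.
Total demand is 22; every other set of sites either has combined capacity below 22 or cannot fit the demands without splitting one across sites, so {#1, #2, #3} is the only feasible choice of open sites. Minimum: 292.

292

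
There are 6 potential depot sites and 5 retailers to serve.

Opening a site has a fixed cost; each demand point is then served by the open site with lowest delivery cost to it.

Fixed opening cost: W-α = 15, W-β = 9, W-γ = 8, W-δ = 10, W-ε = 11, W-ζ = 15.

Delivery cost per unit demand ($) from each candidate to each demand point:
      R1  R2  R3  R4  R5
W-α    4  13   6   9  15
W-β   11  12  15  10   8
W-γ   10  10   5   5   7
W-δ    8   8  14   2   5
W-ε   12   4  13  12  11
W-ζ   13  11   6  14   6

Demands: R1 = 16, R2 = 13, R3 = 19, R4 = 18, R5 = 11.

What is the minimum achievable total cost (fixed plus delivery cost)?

Open {W-α, W-γ, W-δ, W-ε}: assign each demand point to its cheapest open site.
  R1→W-α 16×4=64, R2→W-ε 13×4=52, R3→W-γ 19×5=95, R4→W-δ 18×2=36, R5→W-δ 11×5=55
  delivery cost 302, fixed 44 → total 346.
Compare {W-α, W-β, W-γ, W-δ, W-ε}: delivery cost 302 + fixed 53 = 355.
Compare {W-α, W-δ, W-ε}: delivery cost 321 + fixed 36 = 357.
Compare {W-α, W-γ, W-δ, W-ε, W-ζ}: delivery cost 302 + fixed 59 = 361.
All other subsets cost ≥ 355. Minimum total cost: 346.

346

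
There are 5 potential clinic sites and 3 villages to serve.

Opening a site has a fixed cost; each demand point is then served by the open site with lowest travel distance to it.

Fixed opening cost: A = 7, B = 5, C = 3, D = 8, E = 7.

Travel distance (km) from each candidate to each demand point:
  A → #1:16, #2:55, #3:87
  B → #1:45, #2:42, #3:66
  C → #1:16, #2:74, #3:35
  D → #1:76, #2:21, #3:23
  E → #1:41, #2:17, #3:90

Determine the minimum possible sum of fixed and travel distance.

Open {C, D}: assign each demand point to its cheapest open site.
  #1→C 16, #2→D 21, #3→D 23
  travel distance 60, fixed 11 → total 71.
Compare {C, D, E}: travel distance 56 + fixed 18 = 74.
Compare {A, D}: travel distance 60 + fixed 15 = 75.
Compare {B, C, D}: travel distance 60 + fixed 16 = 76.
All other subsets cost ≥ 74. Minimum total cost: 71.

71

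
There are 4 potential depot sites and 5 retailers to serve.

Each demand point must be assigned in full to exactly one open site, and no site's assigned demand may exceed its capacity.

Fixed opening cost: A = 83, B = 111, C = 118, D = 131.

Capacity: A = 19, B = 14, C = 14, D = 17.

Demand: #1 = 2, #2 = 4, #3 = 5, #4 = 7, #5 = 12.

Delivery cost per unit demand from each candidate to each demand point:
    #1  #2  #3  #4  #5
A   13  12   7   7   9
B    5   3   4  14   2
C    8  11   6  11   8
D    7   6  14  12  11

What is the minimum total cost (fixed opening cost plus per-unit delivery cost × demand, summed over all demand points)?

Open {A, B}; cheapest assignment that respects the capacities:
  A (cap 19, load 16): #2, #3, #4 — cost 4×12 + 5×7 + 7×7 = 132
  B (cap 14, load 14): #1, #5 — cost 2×5 + 12×2 = 34
  Shipping 166, fixed 194 → total 360.
  Any other capacity-feasible assignment to {A, B} ships for at least 166.
Compare {A, C}: its best feasible assignment gives total 445.
Compare {B, D}: its best feasible assignment gives total 454.
Every other set of open sites that can feasibly serve all demand totals ≥ 445 even under its best assignment. Minimum: 360.

360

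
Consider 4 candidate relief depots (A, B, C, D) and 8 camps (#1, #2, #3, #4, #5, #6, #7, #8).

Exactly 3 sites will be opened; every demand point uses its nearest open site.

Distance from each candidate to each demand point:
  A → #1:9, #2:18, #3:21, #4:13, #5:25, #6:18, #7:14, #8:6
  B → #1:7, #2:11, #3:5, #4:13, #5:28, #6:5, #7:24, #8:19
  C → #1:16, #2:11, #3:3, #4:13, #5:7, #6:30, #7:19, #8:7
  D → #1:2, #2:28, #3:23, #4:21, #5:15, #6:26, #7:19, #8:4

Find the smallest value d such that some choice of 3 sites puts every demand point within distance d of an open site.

Open {A, B, C}.
  Farthest demand point is #7 at distance 14 (to A); all others are ≤ 14.
With {A, B, D} the worst case is 15.
With {A, C, D} the worst case is 18.
No size-3 selection achieves below 14.

14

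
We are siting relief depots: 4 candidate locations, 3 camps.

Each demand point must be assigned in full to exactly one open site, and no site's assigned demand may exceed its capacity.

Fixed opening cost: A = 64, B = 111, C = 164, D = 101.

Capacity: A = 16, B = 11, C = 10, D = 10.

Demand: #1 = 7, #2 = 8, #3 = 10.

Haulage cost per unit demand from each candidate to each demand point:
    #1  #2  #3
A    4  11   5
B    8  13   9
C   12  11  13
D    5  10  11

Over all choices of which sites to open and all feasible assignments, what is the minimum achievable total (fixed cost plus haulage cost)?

Open {A, B}; cheapest assignment that respects the capacities:
  A (cap 16, load 15): #1, #2 — cost 7×4 + 8×11 = 116
  B (cap 11, load 10): #3 — cost 10×9 = 90
  Shipping 206, fixed 175 → total 381.
  Any other capacity-feasible assignment to {A, B} ships for at least 206.
Compare {A, D}: its best feasible assignment gives total 391.
Compare {A, B, D}: its best feasible assignment gives total 462.
Every other set of open sites that can feasibly serve all demand totals ≥ 391 even under its best assignment. Minimum: 381.

381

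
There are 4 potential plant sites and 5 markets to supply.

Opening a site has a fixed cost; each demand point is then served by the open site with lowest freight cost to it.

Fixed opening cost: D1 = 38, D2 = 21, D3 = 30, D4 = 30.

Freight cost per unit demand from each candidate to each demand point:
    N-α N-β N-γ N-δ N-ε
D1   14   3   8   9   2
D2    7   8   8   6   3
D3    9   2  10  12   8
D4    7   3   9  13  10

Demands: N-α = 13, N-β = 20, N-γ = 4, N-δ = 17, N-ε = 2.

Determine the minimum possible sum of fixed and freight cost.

322

Open {D2, D3}: assign each demand point to its cheapest open site.
  N-α→D2 13×7=91, N-β→D3 20×2=40, N-γ→D2 4×8=32, N-δ→D2 17×6=102, N-ε→D2 2×3=6
  freight cost 271, fixed 51 → total 322.
Compare {D2, D4}: freight cost 291 + fixed 51 = 342.
Compare {D1, D2}: freight cost 289 + fixed 59 = 348.
Compare {D2, D3, D4}: freight cost 271 + fixed 81 = 352.
All other subsets cost ≥ 342. Minimum total cost: 322.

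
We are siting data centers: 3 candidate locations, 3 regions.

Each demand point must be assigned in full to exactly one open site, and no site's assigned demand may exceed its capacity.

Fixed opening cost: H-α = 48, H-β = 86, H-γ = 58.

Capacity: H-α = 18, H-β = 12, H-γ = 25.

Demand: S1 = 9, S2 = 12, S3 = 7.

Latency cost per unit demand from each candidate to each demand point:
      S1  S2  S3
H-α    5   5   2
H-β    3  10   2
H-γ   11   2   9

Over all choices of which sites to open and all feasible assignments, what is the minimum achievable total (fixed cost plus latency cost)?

189

Open {H-α, H-γ}; cheapest assignment that respects the capacities:
  H-α (cap 18, load 16): S1, S3 — cost 9×5 + 7×2 = 59
  H-γ (cap 25, load 12): S2 — cost 12×2 = 24
  Shipping 83, fixed 106 → total 189.
  Any other capacity-feasible assignment to {H-α, H-γ} ships for at least 83.
Compare {H-α, H-β, H-γ}: its best feasible assignment gives total 257.
Compare {H-β, H-γ}: its best feasible assignment gives total 258.
Every other set of open sites that can feasibly serve all demand totals ≥ 257 even under its best assignment. Minimum: 189.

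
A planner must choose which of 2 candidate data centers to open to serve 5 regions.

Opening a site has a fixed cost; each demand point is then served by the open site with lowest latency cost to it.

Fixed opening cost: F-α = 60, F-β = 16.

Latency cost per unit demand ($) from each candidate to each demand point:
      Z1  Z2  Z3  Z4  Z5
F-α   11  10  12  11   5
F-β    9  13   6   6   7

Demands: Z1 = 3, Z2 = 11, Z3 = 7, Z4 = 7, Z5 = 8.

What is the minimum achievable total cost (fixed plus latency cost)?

326

Open {F-β}: assign each demand point to its cheapest open site.
  Z1→F-β 3×9=27, Z2→F-β 11×13=143, Z3→F-β 7×6=42, Z4→F-β 7×6=42, Z5→F-β 8×7=56
  latency cost 310, fixed 16 → total 326.
Compare {F-α, F-β}: latency cost 261 + fixed 76 = 337.
Compare {F-α}: latency cost 344 + fixed 60 = 404.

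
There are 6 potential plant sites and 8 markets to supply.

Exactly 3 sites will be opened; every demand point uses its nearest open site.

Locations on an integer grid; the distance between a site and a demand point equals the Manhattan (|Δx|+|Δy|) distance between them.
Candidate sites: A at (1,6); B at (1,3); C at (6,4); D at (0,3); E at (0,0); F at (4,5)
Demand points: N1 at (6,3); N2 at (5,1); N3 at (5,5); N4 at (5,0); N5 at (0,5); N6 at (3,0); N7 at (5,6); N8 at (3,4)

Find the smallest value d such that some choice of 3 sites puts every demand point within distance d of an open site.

Open {A, B, C}.
  Farthest demand point is N4 at distance 5 (to C); all others are ≤ 5.
With {A, C, E} the worst case is 5.
With {A, E, F} the worst case is 5.
No size-3 selection achieves below 5.

5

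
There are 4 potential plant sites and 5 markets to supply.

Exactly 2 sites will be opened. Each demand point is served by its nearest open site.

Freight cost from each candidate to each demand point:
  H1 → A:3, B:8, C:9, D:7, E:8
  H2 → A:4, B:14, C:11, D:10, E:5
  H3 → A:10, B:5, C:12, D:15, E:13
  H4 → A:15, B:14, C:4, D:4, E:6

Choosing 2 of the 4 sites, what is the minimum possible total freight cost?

Open {H1, H4}.
  A→H1 3, B→H1 8, C→H4 4, D→H4 4, E→H4 6  ⇒ total 25.
Compare {H3, H4}: total 29.
Compare {H2, H4}: total 31.
No size-2 selection does better; minimum is 25.

25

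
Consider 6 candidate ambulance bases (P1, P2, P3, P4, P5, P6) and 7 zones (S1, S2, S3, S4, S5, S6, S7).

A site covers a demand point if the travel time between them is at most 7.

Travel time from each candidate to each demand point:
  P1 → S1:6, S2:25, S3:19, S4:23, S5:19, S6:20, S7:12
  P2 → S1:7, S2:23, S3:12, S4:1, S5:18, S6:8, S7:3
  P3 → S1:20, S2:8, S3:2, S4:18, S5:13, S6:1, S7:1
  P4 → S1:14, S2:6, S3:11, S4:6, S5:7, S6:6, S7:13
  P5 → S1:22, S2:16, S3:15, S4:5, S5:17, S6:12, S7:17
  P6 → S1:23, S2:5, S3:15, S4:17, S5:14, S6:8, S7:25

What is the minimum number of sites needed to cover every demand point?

3

Coverage sets (demand points within 7 of each site):
  P1: {S1}
  P2: {S1, S4, S7}
  P3: {S3, S6, S7}
  P4: {S2, S4, S5, S6}
  P5: {S4}
  P6: {S2}
No 2 sites suffice: every size-2 union leaves at least one demand point uncovered.
But {P1, P3, P4} covers everything, so the minimum is 3.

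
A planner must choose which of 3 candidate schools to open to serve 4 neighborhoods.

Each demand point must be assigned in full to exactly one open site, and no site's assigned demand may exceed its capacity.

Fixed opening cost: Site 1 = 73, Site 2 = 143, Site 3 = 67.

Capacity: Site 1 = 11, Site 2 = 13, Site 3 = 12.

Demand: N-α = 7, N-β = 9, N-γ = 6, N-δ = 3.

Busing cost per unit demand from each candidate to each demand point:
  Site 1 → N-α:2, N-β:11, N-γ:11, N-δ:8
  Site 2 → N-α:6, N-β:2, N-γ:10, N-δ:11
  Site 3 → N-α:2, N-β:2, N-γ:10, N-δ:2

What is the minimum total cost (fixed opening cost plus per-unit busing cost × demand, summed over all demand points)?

336

Open {Site 2, Site 3}; cheapest assignment that respects the capacities:
  Site 2 (cap 13, load 13): N-α, N-γ — cost 7×6 + 6×10 = 102
  Site 3 (cap 12, load 12): N-β, N-δ — cost 9×2 + 3×2 = 24
  Shipping 126, fixed 210 → total 336.
  Any other capacity-feasible assignment to {Site 2, Site 3} ships for at least 126.
Compare {Site 1, Site 2, Site 3}: its best feasible assignment gives total 381.
Every other set of open sites that can feasibly serve all demand totals ≥ 381 even under its best assignment. Minimum: 336.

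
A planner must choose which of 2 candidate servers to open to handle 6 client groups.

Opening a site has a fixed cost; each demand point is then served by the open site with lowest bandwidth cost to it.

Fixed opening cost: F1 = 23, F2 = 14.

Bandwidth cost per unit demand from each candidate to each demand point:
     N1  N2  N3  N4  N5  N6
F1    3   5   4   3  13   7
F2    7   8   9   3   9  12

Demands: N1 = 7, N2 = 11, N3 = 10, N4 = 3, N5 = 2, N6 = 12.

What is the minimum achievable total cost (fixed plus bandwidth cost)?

Open {F1}: assign each demand point to its cheapest open site.
  N1→F1 7×3=21, N2→F1 11×5=55, N3→F1 10×4=40, N4→F1 3×3=9, N5→F1 2×13=26, N6→F1 12×7=84
  bandwidth cost 235, fixed 23 → total 258.
Compare {F1, F2}: bandwidth cost 227 + fixed 37 = 264.
Compare {F2}: bandwidth cost 398 + fixed 14 = 412.

258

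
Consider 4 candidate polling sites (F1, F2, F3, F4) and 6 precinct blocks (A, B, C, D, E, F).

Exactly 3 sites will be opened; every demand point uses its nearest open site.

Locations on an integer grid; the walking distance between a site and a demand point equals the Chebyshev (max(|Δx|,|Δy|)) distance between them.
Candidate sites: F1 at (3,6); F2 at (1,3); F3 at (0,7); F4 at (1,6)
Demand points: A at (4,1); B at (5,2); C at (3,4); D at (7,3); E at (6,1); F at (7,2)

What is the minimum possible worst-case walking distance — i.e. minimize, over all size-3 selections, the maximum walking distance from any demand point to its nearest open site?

Open {F1, F2, F3}.
  Farthest demand point is E at walking distance 5 (to F1); all others are ≤ 5.
With {F1, F2, F4} the worst case is 5.
With {F1, F3, F4} the worst case is 5.
No size-3 selection achieves below 5.

5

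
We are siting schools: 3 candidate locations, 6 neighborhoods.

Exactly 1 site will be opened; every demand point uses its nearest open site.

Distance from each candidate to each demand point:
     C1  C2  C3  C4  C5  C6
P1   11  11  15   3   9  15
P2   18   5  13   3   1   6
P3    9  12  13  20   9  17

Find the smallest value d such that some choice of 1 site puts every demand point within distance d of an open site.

15

Open {P1}.
  Farthest demand point is C3 at distance 15 (to P1); all others are ≤ 15.
With {P2} the worst case is 18.
With {P3} the worst case is 20.
No size-1 selection achieves below 15.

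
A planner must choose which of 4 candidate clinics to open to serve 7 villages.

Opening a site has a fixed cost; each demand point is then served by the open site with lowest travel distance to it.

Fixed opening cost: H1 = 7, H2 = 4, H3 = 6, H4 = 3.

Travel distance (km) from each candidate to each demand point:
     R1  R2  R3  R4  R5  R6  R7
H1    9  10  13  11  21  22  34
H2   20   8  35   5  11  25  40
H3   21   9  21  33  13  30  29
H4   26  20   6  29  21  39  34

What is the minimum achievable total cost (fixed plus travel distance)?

109

Open {H1, H2, H4}: assign each demand point to its cheapest open site.
  R1→H1 9, R2→H2 8, R3→H4 6, R4→H2 5, R5→H2 11, R6→H1 22, R7→H1 34
  travel distance 95, fixed 14 → total 109.
Compare {H1, H2, H3, H4}: travel distance 90 + fixed 20 = 110.
Compare {H1, H2}: travel distance 102 + fixed 11 = 113.
Compare {H1, H2, H3}: travel distance 97 + fixed 17 = 114.
All other subsets cost ≥ 110. Minimum total cost: 109.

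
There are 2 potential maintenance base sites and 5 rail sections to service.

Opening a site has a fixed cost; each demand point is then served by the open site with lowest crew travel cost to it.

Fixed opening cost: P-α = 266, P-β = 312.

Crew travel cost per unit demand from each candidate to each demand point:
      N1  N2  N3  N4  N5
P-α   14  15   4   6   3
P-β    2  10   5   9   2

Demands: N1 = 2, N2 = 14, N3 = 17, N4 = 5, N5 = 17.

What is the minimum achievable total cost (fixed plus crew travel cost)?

Open {P-β}: assign each demand point to its cheapest open site.
  N1→P-β 2×2=4, N2→P-β 14×10=140, N3→P-β 17×5=85, N4→P-β 5×9=45, N5→P-β 17×2=34
  crew travel cost 308, fixed 312 → total 620.
Compare {P-α}: crew travel cost 387 + fixed 266 = 653.
Compare {P-α, P-β}: crew travel cost 276 + fixed 578 = 854.

620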